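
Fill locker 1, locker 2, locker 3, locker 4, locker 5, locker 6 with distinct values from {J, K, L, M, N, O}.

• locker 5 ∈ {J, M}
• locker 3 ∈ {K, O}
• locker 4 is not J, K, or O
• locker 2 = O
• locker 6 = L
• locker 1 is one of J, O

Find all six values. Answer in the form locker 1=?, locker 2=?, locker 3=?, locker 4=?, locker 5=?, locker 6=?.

locker 2's domain is down to {O}, so locker 2 = O. Eliminate O elsewhere: locker 1, locker 3.
locker 3 must be K (only option left).
That leaves locker 6 = L. So locker 4 can't be L.
locker 1 has just one choice, so locker 1 = J. Remove J from locker 5.
That leaves locker 5 = M. So locker 4 can't be M.
locker 4 has just one choice, so locker 4 = N.

locker 1=J, locker 2=O, locker 3=K, locker 4=N, locker 5=M, locker 6=L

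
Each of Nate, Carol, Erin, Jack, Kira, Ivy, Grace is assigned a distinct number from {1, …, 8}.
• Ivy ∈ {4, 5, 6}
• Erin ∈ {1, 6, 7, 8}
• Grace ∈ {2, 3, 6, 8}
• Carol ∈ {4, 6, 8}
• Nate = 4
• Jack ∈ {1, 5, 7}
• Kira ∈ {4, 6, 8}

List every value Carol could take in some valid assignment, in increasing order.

Nate must be 4 (only option left). Eliminate 4 elsewhere: Carol, Kira, Ivy.
Carol and Kira between them cover only {6, 8} — a naked pair. Remove those values from Erin, Ivy, Grace.
That leaves Ivy = 5. Remove 5 from Jack.
No further eliminations apply; Carol can still be any of 6, 8.

6, 8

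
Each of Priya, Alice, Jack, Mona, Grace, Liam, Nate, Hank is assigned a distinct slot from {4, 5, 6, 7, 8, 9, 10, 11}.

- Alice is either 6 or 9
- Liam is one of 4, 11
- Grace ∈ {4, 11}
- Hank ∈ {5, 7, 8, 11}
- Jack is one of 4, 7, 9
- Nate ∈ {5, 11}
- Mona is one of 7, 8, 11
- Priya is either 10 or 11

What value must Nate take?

5

The 8 variables draw from only 8 values {4, 5, 6, 7, 8, 9, 10, 11}, so each is used; only Alice can be 6, hence Alice = 6.
Among the 7 still-open variables, 9 fits only Jack (and all 7 values in {4, 5, 7, 8, 9, 10, 11} must be used), so Jack = 9.
The 6 still-open variables together cover exactly {4, 5, 7, 8, 10, 11} — 6 values for 6 variables — and 10 appears only in Priya's list, so Priya = 10.
Grace and Liam between them cover only {4, 11} — a naked pair. Remove those values from Mona, Nate, Hank.
So Nate = 5.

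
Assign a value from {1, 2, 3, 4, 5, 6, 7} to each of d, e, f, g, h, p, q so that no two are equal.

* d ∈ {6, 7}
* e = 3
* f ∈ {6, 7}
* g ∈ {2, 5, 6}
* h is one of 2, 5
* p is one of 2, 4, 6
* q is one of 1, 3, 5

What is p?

e's domain is down to {3}, so e = 3. Strike 3 from q.
The 6 still-open variables draw from only 6 values {1, 2, 4, 5, 6, 7}, so each is used; only q can be 1, hence q = 1.
The 5 still-open variables draw from only 5 values {2, 4, 5, 6, 7}, so each is used; only p can be 4, hence p = 4.

4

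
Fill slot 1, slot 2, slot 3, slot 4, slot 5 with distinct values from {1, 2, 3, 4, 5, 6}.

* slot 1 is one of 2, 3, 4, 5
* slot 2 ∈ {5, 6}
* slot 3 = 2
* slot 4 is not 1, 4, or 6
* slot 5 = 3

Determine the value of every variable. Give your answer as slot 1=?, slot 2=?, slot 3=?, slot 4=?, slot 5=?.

slot 1=4, slot 2=6, slot 3=2, slot 4=5, slot 5=3

slot 3 has just one choice, so slot 3 = 2. Strike 2 from slot 1, slot 4.
slot 5's domain is down to {3}, so slot 5 = 3. Remove 3 from slot 1, slot 4.
slot 4's domain is down to {5}, so slot 4 = 5. Remove 5 from slot 1, slot 2.
That leaves slot 1 = 4.
slot 2 has just one choice, so slot 2 = 6.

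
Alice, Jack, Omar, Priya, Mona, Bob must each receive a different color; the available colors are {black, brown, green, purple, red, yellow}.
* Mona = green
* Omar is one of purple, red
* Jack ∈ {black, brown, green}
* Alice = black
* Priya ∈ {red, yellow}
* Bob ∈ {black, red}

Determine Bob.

Alice must be black (only option left). Eliminate black elsewhere: Jack, Bob.
So Bob = red.

red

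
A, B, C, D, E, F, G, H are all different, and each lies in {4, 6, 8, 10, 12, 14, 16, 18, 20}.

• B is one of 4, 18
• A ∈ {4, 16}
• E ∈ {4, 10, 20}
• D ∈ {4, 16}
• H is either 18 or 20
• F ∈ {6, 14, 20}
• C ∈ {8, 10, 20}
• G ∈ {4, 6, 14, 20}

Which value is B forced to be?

The 8 variables together cover exactly {4, 6, 8, 10, 14, 16, 18, 20} — 8 values for 8 variables — and 8 appears only in C's list, so C = 8.
The 7 still-open variables together cover exactly {4, 6, 10, 14, 16, 18, 20} — 7 values for 7 variables — and 10 appears only in E's list, so E = 10.
A and D share exactly the 2 values {4, 16}; by pigeonhole those values go to them, so strike 4, 16 from B, G.
So B = 18.

18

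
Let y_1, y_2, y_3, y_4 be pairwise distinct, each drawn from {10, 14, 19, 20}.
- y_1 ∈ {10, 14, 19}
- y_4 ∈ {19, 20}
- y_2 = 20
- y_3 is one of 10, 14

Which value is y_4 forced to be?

19

y_2's domain is down to {20}, so y_2 = 20. Strike 20 from y_4.
So y_4 = 19.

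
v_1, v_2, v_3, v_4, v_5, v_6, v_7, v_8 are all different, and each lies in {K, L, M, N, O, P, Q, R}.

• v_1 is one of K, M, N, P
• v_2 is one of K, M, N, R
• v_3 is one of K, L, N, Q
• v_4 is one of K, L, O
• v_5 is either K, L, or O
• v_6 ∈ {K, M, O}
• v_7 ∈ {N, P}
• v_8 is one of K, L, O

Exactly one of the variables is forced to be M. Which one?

v_6

Among the 8 variables, Q fits only v_3 (and all 8 values in {K, L, M, N, O, P, Q, R} must be used), so v_3 = Q.
The 7 still-open variables draw from only 7 values {K, L, M, N, O, P, R}, so each is used; only v_2 can be R, hence v_2 = R.
v_4, v_5, v_8 share exactly the 3 values {K, L, O}; by pigeonhole those values go to them, so strike K, L, O from v_1, v_6.
So M goes to v_6.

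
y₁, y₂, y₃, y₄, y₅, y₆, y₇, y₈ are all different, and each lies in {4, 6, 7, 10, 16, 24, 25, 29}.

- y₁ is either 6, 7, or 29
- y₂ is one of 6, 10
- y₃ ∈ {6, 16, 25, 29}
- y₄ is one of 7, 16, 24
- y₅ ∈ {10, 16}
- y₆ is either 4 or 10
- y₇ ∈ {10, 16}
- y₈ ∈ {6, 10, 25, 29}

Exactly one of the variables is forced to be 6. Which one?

y₂

The 8 variables draw from only 8 values {4, 6, 7, 10, 16, 24, 25, 29}, so each is used; only y₆ can be 4, hence y₆ = 4.
The 7 still-open variables together cover exactly {6, 7, 10, 16, 24, 25, 29} — 7 values for 7 variables — and 24 appears only in y₄'s list, so y₄ = 24.
Among the 6 still-open variables, 7 fits only y₁ (and all 6 values in {6, 7, 10, 16, 25, 29} must be used), so y₁ = 7.
y₅ and y₇ share exactly the 2 values {10, 16}; by pigeonhole those values go to them, so strike 10, 16 from y₂, y₃, y₈.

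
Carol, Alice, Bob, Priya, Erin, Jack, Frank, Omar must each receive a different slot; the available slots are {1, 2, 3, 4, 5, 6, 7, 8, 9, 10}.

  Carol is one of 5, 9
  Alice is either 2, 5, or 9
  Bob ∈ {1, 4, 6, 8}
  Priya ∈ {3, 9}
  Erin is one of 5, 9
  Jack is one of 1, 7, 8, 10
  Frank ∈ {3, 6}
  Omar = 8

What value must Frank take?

Omar has just one choice, so Omar = 8. Strike 8 from Bob, Jack.
Carol and Erin between them cover only {5, 9} — a naked pair. Remove those values from Alice, Priya.
That leaves Alice = 2.
That leaves Priya = 3. Eliminate 3 elsewhere: Frank.
So Frank = 6.

6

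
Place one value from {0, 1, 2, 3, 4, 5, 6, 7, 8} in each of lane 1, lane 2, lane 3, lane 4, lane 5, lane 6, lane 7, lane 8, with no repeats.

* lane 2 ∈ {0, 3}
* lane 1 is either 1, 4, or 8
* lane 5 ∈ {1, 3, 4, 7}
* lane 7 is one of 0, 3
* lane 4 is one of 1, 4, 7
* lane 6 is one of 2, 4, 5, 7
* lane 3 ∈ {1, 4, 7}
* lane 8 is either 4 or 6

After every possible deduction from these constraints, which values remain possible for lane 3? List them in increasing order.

The 2 variables lane 2 and lane 7 are confined to {0, 3}, which locks those values in; drop them from lane 5.
The 3 variables lane 3, lane 4, lane 5 are confined to {1, 4, 7}, which locks those values in; drop them from lane 1, lane 6, lane 8.
That leaves lane 1 = 8.
lane 8's domain is down to {6}, so lane 8 = 6.
No further eliminations apply; lane 3 can still be any of 1, 4, 7.

1, 4, 7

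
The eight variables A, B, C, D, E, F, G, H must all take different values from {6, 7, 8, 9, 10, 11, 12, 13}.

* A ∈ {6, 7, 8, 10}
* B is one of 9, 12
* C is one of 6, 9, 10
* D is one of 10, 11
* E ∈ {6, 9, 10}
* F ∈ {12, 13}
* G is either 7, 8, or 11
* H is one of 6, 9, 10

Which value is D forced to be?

The 8 variables together cover exactly {6, 7, 8, 9, 10, 11, 12, 13} — 8 values for 8 variables — and 13 appears only in F's list, so F = 13.
The 7 still-open variables together cover exactly {6, 7, 8, 9, 10, 11, 12} — 7 values for 7 variables — and 12 appears only in B's list, so B = 12.
C, E, H share exactly the 3 values {6, 9, 10}; by pigeonhole those values go to them, so strike 6, 9, 10 from A, D.
So D = 11.

11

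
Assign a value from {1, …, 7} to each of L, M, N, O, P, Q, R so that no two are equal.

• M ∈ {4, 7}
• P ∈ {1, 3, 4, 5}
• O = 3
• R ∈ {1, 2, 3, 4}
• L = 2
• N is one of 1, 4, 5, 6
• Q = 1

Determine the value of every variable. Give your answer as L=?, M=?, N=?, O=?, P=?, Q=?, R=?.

L's domain is down to {2}, so L = 2. Eliminate 2 elsewhere: R.
O has just one choice, so O = 3. Strike 3 from P, R.
That leaves Q = 1. Remove 1 from N, P, R.
R must be 4 (only option left). Eliminate 4 elsewhere: M, N, P.
That leaves M = 7.
That leaves P = 5. Eliminate 5 elsewhere: N.
That leaves N = 6.

L=2, M=7, N=6, O=3, P=5, Q=1, R=4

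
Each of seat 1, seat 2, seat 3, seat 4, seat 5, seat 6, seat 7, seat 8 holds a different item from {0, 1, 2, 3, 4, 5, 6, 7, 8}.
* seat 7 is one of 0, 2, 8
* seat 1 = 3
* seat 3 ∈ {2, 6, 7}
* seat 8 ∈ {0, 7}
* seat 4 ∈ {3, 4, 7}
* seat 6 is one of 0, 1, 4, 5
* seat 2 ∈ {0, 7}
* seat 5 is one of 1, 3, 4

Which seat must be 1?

seat 1's domain is down to {3}, so seat 1 = 3. Remove 3 from seat 4, seat 5.
The 2 variables seat 2 and seat 8 are confined to {0, 7}, which locks those values in; drop them from seat 3, seat 4, seat 6, seat 7.
That leaves seat 4 = 4. Eliminate 4 elsewhere: seat 5, seat 6.
So 1 goes to seat 5.

seat 5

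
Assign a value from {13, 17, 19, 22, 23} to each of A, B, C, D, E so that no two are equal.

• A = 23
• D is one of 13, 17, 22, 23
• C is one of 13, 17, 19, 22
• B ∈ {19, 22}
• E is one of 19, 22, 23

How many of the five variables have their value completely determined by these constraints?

1

A's domain is down to {23}, so A = 23. So D, E can't be 23.
B and E share exactly the 2 values {19, 22}; by pigeonhole those values go to them, so strike 19, 22 from C, D.
Determined: A=23. The other variables each still have more than one consistent value. That makes 1.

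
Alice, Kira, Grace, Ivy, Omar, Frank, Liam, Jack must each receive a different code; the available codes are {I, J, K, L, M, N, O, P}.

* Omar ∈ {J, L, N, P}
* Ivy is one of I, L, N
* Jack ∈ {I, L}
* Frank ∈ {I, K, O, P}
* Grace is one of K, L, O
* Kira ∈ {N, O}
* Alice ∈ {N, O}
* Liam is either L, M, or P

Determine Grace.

K

Among the 8 variables, J fits only Omar (and all 8 values in {I, J, K, L, M, N, O, P} must be used), so Omar = J.
Among the 7 still-open variables, M fits only Liam (and all 7 values in {I, K, L, M, N, O, P} must be used), so Liam = M.
Among the 6 still-open variables, P fits only Frank (and all 6 values in {I, K, L, N, O, P} must be used), so Frank = P.
The 5 still-open variables draw from only 5 values {I, K, L, N, O}, so each is used; only Grace can be K, hence Grace = K.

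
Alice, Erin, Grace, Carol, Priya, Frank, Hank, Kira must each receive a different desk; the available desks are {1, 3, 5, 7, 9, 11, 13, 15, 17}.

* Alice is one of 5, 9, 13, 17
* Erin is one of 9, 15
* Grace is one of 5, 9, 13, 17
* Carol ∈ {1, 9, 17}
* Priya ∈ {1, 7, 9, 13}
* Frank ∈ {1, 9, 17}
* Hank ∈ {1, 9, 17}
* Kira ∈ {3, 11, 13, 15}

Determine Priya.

Carol, Frank, Hank share exactly the 3 values {1, 9, 17}; by pigeonhole those values go to them, so strike 1, 9, 17 from Alice, Erin, Grace, Priya.
Erin's domain is down to {15}, so Erin = 15. Remove 15 from Kira.
The 2 variables Alice and Grace are confined to {5, 13}, which locks those values in; drop them from Priya, Kira.
So Priya = 7.

7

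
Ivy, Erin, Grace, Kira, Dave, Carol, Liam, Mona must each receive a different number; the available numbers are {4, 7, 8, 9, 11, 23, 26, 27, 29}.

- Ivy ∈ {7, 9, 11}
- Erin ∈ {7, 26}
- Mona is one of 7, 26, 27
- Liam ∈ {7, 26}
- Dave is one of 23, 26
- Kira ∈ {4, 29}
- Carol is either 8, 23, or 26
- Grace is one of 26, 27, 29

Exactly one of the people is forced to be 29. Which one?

Erin and Liam between them cover only {7, 26} — a naked pair. Remove those values from Ivy, Grace, Dave, Carol, Mona.
Dave's domain is down to {23}, so Dave = 23. Eliminate 23 elsewhere: Carol.
Carol has just one choice, so Carol = 8.
Mona's domain is down to {27}, so Mona = 27. Remove 27 from Grace.
So 29 goes to Grace.

Grace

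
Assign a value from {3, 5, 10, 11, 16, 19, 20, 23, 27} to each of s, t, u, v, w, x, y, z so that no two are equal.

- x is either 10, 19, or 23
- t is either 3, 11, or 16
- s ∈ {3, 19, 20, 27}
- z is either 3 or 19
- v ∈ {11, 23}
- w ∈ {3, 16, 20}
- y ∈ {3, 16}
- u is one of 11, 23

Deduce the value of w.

20

Among the 8 variables, 10 fits only x (and all 8 values in {3, 10, 11, 16, 19, 20, 23, 27} must be used), so x = 10.
The 7 still-open variables draw from only 7 values {3, 11, 16, 19, 20, 23, 27}, so each is used; only s can be 27, hence s = 27.
The 6 still-open variables together cover exactly {3, 11, 16, 19, 20, 23} — 6 values for 6 variables — and 19 appears only in z's list, so z = 19.
The 5 still-open variables draw from only 5 values {3, 11, 16, 20, 23}, so each is used; only w can be 20, hence w = 20.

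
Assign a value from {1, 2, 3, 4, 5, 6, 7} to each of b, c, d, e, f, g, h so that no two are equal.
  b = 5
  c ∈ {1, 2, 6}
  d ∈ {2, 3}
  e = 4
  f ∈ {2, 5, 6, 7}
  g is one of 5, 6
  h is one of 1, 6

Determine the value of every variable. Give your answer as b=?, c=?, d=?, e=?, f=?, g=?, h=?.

b has just one choice, so b = 5. Strike 5 from f, g.
e has just one choice, so e = 4.
g must be 6 (only option left). So c, f, h can't be 6.
h must be 1 (only option left). Eliminate 1 elsewhere: c.
c must be 2 (only option left). So d, f can't be 2.
d has just one choice, so d = 3.
f's domain is down to {7}, so f = 7.

b=5, c=2, d=3, e=4, f=7, g=6, h=1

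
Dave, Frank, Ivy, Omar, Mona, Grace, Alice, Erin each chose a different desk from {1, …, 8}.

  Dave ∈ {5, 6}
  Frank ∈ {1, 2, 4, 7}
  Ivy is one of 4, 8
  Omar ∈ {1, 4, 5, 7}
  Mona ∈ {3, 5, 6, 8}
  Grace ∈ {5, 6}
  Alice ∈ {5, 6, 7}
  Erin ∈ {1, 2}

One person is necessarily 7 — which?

Alice

Among the 8 variables, 3 fits only Mona (and all 8 values in {1, 2, 3, 4, 5, 6, 7, 8} must be used), so Mona = 3.
The 7 still-open variables together cover exactly {1, 2, 4, 5, 6, 7, 8} — 7 values for 7 variables — and 8 appears only in Ivy's list, so Ivy = 8.
The 2 variables Dave and Grace are confined to {5, 6}, which locks those values in; drop them from Omar, Alice.
So 7 goes to Alice.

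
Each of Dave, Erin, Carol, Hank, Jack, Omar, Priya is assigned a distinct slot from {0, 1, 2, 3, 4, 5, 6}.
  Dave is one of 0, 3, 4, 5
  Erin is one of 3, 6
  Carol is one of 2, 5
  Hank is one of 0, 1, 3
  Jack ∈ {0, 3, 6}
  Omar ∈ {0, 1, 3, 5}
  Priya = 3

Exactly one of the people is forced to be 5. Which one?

Omar

Priya's domain is down to {3}, so Priya = 3. So Dave, Erin, Hank, Jack, Omar can't be 3.
Erin's domain is down to {6}, so Erin = 6. So Jack can't be 6.
Jack must be 0 (only option left). So Dave, Hank, Omar can't be 0.
Hank must be 1 (only option left). So Omar can't be 1.
So 5 goes to Omar.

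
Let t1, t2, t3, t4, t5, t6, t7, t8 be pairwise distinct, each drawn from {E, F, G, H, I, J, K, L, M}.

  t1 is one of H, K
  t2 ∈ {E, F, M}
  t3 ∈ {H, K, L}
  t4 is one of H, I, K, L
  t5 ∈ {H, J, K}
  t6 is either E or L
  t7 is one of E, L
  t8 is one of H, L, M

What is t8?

M

The 8 variables draw from only 8 values {E, F, H, I, J, K, L, M}, so each is used; only t2 can be F, hence t2 = F.
The 7 still-open variables together cover exactly {E, H, I, J, K, L, M} — 7 values for 7 variables — and I appears only in t4's list, so t4 = I.
The 6 still-open variables draw from only 6 values {E, H, J, K, L, M}, so each is used; only t5 can be J, hence t5 = J.
The 5 still-open variables together cover exactly {E, H, K, L, M} — 5 values for 5 variables — and M appears only in t8's list, so t8 = M.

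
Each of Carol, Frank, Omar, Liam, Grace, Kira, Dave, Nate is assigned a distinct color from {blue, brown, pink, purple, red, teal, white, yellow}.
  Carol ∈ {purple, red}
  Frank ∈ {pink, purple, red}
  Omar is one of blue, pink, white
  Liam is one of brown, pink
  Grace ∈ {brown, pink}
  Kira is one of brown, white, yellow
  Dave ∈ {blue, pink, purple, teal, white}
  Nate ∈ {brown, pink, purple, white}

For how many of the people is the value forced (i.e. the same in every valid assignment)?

The 8 variables draw from only 8 values {blue, brown, pink, purple, red, teal, white, yellow}, so each is used; only Dave can be teal, hence Dave = teal.
The 7 still-open variables draw from only 7 values {blue, brown, pink, purple, red, white, yellow}, so each is used; only Omar can be blue, hence Omar = blue.
Among the 6 still-open variables, yellow fits only Kira (and all 6 values in {brown, pink, purple, red, white, yellow} must be used), so Kira = yellow.
The 5 still-open variables together cover exactly {brown, pink, purple, red, white} — 5 values for 5 variables — and white appears only in Nate's list, so Nate = white.
Liam and Grace between them cover only {brown, pink} — a naked pair. Remove those values from Frank.
Determined: Omar=blue, Kira=yellow, Dave=teal, Nate=white. The other people each still have more than one consistent value. That makes 4.

4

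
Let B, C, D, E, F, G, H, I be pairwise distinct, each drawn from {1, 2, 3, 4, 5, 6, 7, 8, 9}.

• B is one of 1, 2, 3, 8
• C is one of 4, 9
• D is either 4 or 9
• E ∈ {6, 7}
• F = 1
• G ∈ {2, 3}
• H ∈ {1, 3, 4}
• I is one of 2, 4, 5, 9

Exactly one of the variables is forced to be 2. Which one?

F must be 1 (only option left). Eliminate 1 elsewhere: B, H.
C and D share exactly the 2 values {4, 9}; by pigeonhole those values go to them, so strike 4, 9 from H, I.
H must be 3 (only option left). Remove 3 from B, G.
So 2 goes to G.

G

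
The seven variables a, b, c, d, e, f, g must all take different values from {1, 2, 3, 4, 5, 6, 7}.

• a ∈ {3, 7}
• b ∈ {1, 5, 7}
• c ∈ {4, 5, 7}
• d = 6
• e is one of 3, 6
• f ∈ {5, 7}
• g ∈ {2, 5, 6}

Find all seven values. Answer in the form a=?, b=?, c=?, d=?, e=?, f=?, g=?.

d has just one choice, so d = 6. Eliminate 6 elsewhere: e, g.
e's domain is down to {3}, so e = 3. Strike 3 from a.
That leaves a = 7. Remove 7 from b, c, f.
f must be 5 (only option left). Strike 5 from b, c, g.
g must be 2 (only option left).
b must be 1 (only option left).
That leaves c = 4.

a=7, b=1, c=4, d=6, e=3, f=5, g=2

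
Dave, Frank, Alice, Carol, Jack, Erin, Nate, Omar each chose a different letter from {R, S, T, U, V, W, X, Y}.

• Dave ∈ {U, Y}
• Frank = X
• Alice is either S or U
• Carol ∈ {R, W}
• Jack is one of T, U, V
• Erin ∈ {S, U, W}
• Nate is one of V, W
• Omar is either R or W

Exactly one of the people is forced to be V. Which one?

Nate

Frank's domain is down to {X}, so Frank = X.
Among the 7 still-open variables, T fits only Jack (and all 7 values in {R, S, T, U, V, W, Y} must be used), so Jack = T.
Among the 6 still-open variables, V fits only Nate (and all 6 values in {R, S, U, V, W, Y} must be used), so Nate = V.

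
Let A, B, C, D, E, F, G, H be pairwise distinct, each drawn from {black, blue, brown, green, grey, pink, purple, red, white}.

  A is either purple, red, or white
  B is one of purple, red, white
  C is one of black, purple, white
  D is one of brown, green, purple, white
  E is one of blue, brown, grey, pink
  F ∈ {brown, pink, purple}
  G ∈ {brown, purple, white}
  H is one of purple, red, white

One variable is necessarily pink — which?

A, B, H share exactly the 3 values {purple, red, white}; by pigeonhole those values go to them, so strike purple, red, white from C, D, F, G.
C has just one choice, so C = black.
That leaves G = brown. Remove brown from D, E, F.
So pink goes to F.

F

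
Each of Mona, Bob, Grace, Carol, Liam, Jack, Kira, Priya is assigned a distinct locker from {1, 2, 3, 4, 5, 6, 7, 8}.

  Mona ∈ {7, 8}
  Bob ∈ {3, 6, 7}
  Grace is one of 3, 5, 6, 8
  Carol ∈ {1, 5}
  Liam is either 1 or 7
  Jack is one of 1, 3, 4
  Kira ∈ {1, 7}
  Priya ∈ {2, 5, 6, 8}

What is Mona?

The 8 variables draw from only 8 values {1, 2, 3, 4, 5, 6, 7, 8}, so each is used; only Priya can be 2, hence Priya = 2.
The 7 still-open variables together cover exactly {1, 3, 4, 5, 6, 7, 8} — 7 values for 7 variables — and 4 appears only in Jack's list, so Jack = 4.
Liam and Kira between them cover only {1, 7} — a naked pair. Remove those values from Mona, Bob, Carol.
So Mona = 8.

8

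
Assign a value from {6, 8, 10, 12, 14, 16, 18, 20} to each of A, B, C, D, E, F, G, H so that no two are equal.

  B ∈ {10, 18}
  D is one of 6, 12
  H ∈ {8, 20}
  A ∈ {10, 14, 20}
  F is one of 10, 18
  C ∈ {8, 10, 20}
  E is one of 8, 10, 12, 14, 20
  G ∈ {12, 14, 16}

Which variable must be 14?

A

The 8 variables draw from only 8 values {6, 8, 10, 12, 14, 16, 18, 20}, so each is used; only D can be 6, hence D = 6.
Among the 7 still-open variables, 16 fits only G (and all 7 values in {8, 10, 12, 14, 16, 18, 20} must be used), so G = 16.
Among the 6 still-open variables, 12 fits only E (and all 6 values in {8, 10, 12, 14, 18, 20} must be used), so E = 12.
The 5 still-open variables draw from only 5 values {8, 10, 14, 18, 20}, so each is used; only A can be 14, hence A = 14.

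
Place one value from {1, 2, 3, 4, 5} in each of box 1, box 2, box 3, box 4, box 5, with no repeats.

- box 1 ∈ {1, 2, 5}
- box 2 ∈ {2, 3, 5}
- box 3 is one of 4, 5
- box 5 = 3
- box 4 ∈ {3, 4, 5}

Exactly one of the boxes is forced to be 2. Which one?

box 2

box 5 has just one choice, so box 5 = 3. Strike 3 from box 2, box 4.
The 4 still-open variables together cover exactly {1, 2, 4, 5} — 4 values for 4 variables — and 1 appears only in box 1's list, so box 1 = 1.
The 3 still-open variables draw from only 3 values {2, 4, 5}, so each is used; only box 2 can be 2, hence box 2 = 2.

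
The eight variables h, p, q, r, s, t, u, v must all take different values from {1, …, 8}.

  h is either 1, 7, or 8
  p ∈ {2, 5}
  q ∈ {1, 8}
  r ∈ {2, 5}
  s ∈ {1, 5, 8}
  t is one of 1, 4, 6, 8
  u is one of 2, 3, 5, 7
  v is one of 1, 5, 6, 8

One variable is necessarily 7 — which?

The 8 variables together cover exactly {1, 2, 3, 4, 5, 6, 7, 8} — 8 values for 8 variables — and 3 appears only in u's list, so u = 3.
The 7 still-open variables together cover exactly {1, 2, 4, 5, 6, 7, 8} — 7 values for 7 variables — and 4 appears only in t's list, so t = 4.
Among the 6 still-open variables, 6 fits only v (and all 6 values in {1, 2, 5, 6, 7, 8} must be used), so v = 6.
Among the 5 still-open variables, 7 fits only h (and all 5 values in {1, 2, 5, 7, 8} must be used), so h = 7.

h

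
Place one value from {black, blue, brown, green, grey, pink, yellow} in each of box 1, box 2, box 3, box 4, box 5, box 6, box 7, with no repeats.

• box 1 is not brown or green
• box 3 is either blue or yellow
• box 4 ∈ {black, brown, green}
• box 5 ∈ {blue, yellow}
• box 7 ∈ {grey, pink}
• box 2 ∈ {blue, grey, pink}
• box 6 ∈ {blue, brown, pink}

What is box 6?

brown

The 7 variables together cover exactly {black, blue, brown, green, grey, pink, yellow} — 7 values for 7 variables — and green appears only in box 4's list, so box 4 = green.
Among the 6 still-open variables, black fits only box 1 (and all 6 values in {black, blue, brown, grey, pink, yellow} must be used), so box 1 = black.
The 5 still-open variables together cover exactly {blue, brown, grey, pink, yellow} — 5 values for 5 variables — and brown appears only in box 6's list, so box 6 = brown.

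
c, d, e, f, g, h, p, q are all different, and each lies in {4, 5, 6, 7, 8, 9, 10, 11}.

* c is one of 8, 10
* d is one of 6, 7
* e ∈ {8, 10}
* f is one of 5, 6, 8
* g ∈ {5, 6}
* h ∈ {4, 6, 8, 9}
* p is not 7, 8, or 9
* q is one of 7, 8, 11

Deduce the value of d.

7

Among the 8 variables, 9 fits only h (and all 8 values in {4, 5, 6, 7, 8, 9, 10, 11} must be used), so h = 9.
The 7 still-open variables together cover exactly {4, 5, 6, 7, 8, 10, 11} — 7 values for 7 variables — and 4 appears only in p's list, so p = 4.
The 6 still-open variables draw from only 6 values {5, 6, 7, 8, 10, 11}, so each is used; only q can be 11, hence q = 11.
The 5 still-open variables draw from only 5 values {5, 6, 7, 8, 10}, so each is used; only d can be 7, hence d = 7.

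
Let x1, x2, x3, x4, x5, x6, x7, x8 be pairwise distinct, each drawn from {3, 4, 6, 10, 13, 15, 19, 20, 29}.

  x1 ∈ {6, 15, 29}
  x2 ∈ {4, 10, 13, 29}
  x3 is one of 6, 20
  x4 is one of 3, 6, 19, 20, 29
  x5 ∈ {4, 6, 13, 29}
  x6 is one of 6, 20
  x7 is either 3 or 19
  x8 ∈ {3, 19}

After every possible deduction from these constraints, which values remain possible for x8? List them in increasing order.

3, 19

x3 and x6 share exactly the 2 values {6, 20}; by pigeonhole those values go to them, so strike 6, 20 from x1, x4, x5.
x7 and x8 between them cover only {3, 19} — a naked pair. Remove those values from x4.
That leaves x4 = 29. Remove 29 from x1, x2, x5.
That leaves x1 = 15.
No further eliminations apply; x8 can still be any of 3, 19.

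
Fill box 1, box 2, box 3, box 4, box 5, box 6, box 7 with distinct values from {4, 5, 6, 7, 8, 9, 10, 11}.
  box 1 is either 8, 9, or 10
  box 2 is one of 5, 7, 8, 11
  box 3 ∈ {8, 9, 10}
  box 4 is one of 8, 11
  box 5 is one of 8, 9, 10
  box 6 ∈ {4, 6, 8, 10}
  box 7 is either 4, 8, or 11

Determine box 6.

6

box 1, box 3, box 5 share exactly the 3 values {8, 9, 10}; by pigeonhole those values go to them, so strike 8, 9, 10 from box 2, box 4, box 6, box 7.
That leaves box 4 = 11. Strike 11 from box 2, box 7.
box 7's domain is down to {4}, so box 7 = 4. Strike 4 from box 6.
So box 6 = 6.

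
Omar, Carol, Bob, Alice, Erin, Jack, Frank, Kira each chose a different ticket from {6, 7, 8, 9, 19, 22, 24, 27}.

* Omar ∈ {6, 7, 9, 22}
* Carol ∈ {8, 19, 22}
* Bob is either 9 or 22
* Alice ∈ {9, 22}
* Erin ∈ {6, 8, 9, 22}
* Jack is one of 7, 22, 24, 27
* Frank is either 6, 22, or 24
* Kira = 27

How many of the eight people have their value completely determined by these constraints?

3

Kira has just one choice, so Kira = 27. Remove 27 from Jack.
Among the 7 still-open variables, 19 fits only Carol (and all 7 values in {6, 7, 8, 9, 19, 22, 24} must be used), so Carol = 19.
The 6 still-open variables draw from only 6 values {6, 7, 8, 9, 22, 24}, so each is used; only Erin can be 8, hence Erin = 8.
Bob and Alice share exactly the 2 values {9, 22}; by pigeonhole those values go to them, so strike 9, 22 from Omar, Jack, Frank.
Determined: Carol=19, Erin=8, Kira=27. The other people each still have more than one consistent value. That makes 3.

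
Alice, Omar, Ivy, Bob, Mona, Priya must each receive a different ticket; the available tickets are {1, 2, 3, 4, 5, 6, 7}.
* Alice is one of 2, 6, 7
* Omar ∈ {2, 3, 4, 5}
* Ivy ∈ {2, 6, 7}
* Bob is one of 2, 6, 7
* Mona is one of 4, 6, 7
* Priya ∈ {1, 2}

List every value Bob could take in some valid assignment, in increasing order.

The 3 variables Alice, Ivy, Bob are confined to {2, 6, 7}, which locks those values in; drop them from Omar, Mona, Priya.
Mona must be 4 (only option left). Eliminate 4 elsewhere: Omar.
Priya's domain is down to {1}, so Priya = 1.
No further eliminations apply; Bob can still be any of 2, 6, 7.

2, 6, 7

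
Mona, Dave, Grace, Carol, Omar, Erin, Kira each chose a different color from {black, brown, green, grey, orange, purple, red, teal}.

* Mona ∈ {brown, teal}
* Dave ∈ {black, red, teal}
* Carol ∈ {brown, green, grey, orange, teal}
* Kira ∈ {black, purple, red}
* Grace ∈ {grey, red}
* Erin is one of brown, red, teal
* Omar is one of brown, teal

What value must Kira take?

Mona and Omar between them cover only {brown, teal} — a naked pair. Remove those values from Dave, Carol, Erin.
Erin's domain is down to {red}, so Erin = red. Remove red from Dave, Grace, Kira.
Dave has just one choice, so Dave = black. So Kira can't be black.
So Kira = purple.

purple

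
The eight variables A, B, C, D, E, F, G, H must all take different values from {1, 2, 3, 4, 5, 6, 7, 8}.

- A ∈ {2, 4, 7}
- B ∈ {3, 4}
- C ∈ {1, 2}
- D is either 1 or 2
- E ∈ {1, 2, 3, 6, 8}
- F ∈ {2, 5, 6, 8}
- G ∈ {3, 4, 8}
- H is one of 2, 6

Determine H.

6

Among the 8 variables, 5 fits only F (and all 8 values in {1, 2, 3, 4, 5, 6, 7, 8} must be used), so F = 5.
Among the 7 still-open variables, 7 fits only A (and all 7 values in {1, 2, 3, 4, 6, 7, 8} must be used), so A = 7.
C and D between them cover only {1, 2} — a naked pair. Remove those values from E, H.
So H = 6.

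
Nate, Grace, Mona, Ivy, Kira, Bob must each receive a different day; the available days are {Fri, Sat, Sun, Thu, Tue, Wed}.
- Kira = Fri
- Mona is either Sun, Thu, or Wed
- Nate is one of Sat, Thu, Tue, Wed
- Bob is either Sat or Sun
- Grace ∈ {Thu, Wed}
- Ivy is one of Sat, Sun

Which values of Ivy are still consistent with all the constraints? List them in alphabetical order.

Sat, Sun

Kira's domain is down to {Fri}, so Kira = Fri.
The 5 still-open variables together cover exactly {Sat, Sun, Thu, Tue, Wed} — 5 values for 5 variables — and Tue appears only in Nate's list, so Nate = Tue.
Ivy and Bob between them cover only {Sat, Sun} — a naked pair. Remove those values from Mona.
No further eliminations apply; Ivy can still be any of Sat, Sun.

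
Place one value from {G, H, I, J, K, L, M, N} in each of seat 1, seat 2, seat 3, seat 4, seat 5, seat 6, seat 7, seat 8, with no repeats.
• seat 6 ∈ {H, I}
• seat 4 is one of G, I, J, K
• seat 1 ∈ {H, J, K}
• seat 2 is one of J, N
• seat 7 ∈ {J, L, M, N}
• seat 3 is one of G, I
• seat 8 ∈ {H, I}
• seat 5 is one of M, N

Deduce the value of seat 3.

G

The 8 variables draw from only 8 values {G, H, I, J, K, L, M, N}, so each is used; only seat 7 can be L, hence seat 7 = L.
Among the 7 still-open variables, M fits only seat 5 (and all 7 values in {G, H, I, J, K, M, N} must be used), so seat 5 = M.
The 6 still-open variables together cover exactly {G, H, I, J, K, N} — 6 values for 6 variables — and N appears only in seat 2's list, so seat 2 = N.
seat 6 and seat 8 share exactly the 2 values {H, I}; by pigeonhole those values go to them, so strike H, I from seat 1, seat 3, seat 4.
So seat 3 = G.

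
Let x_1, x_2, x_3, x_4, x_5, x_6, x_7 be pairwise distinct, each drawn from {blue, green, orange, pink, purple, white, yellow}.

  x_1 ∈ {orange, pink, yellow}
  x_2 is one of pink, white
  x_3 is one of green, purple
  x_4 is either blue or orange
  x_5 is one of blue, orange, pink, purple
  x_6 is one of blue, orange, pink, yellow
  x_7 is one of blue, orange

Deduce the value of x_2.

white

The 7 variables together cover exactly {blue, green, orange, pink, purple, white, yellow} — 7 values for 7 variables — and green appears only in x_3's list, so x_3 = green.
The 6 still-open variables draw from only 6 values {blue, orange, pink, purple, white, yellow}, so each is used; only x_5 can be purple, hence x_5 = purple.
The 5 still-open variables draw from only 5 values {blue, orange, pink, white, yellow}, so each is used; only x_2 can be white, hence x_2 = white.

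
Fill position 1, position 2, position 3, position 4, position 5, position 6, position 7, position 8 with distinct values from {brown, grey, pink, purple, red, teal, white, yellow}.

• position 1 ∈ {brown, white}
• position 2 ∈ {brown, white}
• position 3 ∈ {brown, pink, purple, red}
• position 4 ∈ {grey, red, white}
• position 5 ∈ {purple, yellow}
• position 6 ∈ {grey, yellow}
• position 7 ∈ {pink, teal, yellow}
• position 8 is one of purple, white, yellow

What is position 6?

grey

Among the 8 variables, teal fits only position 7 (and all 8 values in {brown, grey, pink, purple, red, teal, white, yellow} must be used), so position 7 = teal.
Among the 7 still-open variables, pink fits only position 3 (and all 7 values in {brown, grey, pink, purple, red, white, yellow} must be used), so position 3 = pink.
The 6 still-open variables together cover exactly {brown, grey, purple, red, white, yellow} — 6 values for 6 variables — and red appears only in position 4's list, so position 4 = red.
The 5 still-open variables draw from only 5 values {brown, grey, purple, white, yellow}, so each is used; only position 6 can be grey, hence position 6 = grey.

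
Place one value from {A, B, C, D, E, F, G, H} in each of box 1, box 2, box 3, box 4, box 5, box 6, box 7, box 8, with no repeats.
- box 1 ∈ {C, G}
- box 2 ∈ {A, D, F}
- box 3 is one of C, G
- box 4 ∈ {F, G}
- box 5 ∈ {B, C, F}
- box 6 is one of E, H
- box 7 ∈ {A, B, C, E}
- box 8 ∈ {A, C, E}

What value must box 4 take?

Among the 8 variables, D fits only box 2 (and all 8 values in {A, B, C, D, E, F, G, H} must be used), so box 2 = D.
The 7 still-open variables together cover exactly {A, B, C, E, F, G, H} — 7 values for 7 variables — and H appears only in box 6's list, so box 6 = H.
box 1 and box 3 between them cover only {C, G} — a naked pair. Remove those values from box 4, box 5, box 7, box 8.
So box 4 = F.

F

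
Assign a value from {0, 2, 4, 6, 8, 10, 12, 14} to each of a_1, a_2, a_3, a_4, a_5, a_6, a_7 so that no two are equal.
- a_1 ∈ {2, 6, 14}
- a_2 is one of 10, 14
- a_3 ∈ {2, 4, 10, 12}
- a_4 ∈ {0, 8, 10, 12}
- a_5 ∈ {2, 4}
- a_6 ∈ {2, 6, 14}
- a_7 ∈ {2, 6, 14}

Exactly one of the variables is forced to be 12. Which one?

a_1, a_6, a_7 share exactly the 3 values {2, 6, 14}; by pigeonhole those values go to them, so strike 2, 6, 14 from a_2, a_3, a_5.
a_2's domain is down to {10}, so a_2 = 10. Eliminate 10 elsewhere: a_3, a_4.
a_5's domain is down to {4}, so a_5 = 4. Eliminate 4 elsewhere: a_3.
So 12 goes to a_3.

a_3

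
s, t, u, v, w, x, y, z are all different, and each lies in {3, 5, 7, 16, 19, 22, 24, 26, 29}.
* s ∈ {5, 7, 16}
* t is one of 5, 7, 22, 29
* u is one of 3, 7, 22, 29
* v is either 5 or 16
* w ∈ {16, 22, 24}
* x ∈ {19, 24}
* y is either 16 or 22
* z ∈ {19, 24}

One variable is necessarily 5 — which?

v

Among the 8 variables, 3 fits only u (and all 8 values in {3, 5, 7, 16, 19, 22, 24, 29} must be used), so u = 3.
The 7 still-open variables together cover exactly {5, 7, 16, 19, 22, 24, 29} — 7 values for 7 variables — and 29 appears only in t's list, so t = 29.
Among the 6 still-open variables, 7 fits only s (and all 6 values in {5, 7, 16, 19, 22, 24} must be used), so s = 7.
The 5 still-open variables together cover exactly {5, 16, 19, 22, 24} — 5 values for 5 variables — and 5 appears only in v's list, so v = 5.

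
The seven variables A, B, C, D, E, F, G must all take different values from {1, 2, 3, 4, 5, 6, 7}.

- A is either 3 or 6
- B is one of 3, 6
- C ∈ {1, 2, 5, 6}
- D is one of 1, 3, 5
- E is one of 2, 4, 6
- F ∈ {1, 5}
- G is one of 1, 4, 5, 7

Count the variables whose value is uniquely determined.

3

The 7 variables draw from only 7 values {1, 2, 3, 4, 5, 6, 7}, so each is used; only G can be 7, hence G = 7.
The 6 still-open variables together cover exactly {1, 2, 3, 4, 5, 6} — 6 values for 6 variables — and 4 appears only in E's list, so E = 4.
Among the 5 still-open variables, 2 fits only C (and all 5 values in {1, 2, 3, 5, 6} must be used), so C = 2.
A and B between them cover only {3, 6} — a naked pair. Remove those values from D.
Determined: C=2, E=4, G=7. The other variables each still have more than one consistent value. That makes 3.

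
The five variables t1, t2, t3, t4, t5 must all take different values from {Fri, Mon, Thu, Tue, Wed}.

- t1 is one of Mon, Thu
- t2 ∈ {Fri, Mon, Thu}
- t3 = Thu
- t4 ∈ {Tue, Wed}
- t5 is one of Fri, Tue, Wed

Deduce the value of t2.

t3's domain is down to {Thu}, so t3 = Thu. So t1, t2 can't be Thu.
t1's domain is down to {Mon}, so t1 = Mon. So t2 can't be Mon.
So t2 = Fri.

Fri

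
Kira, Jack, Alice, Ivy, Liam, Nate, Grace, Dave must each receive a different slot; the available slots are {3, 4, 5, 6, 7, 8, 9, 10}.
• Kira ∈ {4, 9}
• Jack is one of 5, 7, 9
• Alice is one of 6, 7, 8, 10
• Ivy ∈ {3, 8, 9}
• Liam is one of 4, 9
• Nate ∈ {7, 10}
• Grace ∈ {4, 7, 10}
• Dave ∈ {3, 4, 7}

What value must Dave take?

3

Among the 8 variables, 5 fits only Jack (and all 8 values in {3, 4, 5, 6, 7, 8, 9, 10} must be used), so Jack = 5.
Among the 7 still-open variables, 6 fits only Alice (and all 7 values in {3, 4, 6, 7, 8, 9, 10} must be used), so Alice = 6.
Among the 6 still-open variables, 8 fits only Ivy (and all 6 values in {3, 4, 7, 8, 9, 10} must be used), so Ivy = 8.
The 5 still-open variables together cover exactly {3, 4, 7, 9, 10} — 5 values for 5 variables — and 3 appears only in Dave's list, so Dave = 3.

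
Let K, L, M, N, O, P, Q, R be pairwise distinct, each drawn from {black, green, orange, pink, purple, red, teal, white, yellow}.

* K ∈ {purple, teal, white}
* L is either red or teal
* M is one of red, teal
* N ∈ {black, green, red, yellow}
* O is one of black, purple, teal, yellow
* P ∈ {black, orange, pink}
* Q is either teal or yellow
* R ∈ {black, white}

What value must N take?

The 2 variables L and M are confined to {red, teal}, which locks those values in; drop them from K, N, O, Q.
Q has just one choice, so Q = yellow. Strike yellow from N, O.
K, O, R between them cover only {black, purple, white} — a naked triple. Remove those values from N, P.
So N = green.

green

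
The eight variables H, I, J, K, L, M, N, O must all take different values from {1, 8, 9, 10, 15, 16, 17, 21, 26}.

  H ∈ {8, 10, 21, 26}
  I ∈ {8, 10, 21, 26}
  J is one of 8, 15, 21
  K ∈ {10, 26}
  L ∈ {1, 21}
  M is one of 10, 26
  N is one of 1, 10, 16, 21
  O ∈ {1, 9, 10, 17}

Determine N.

16

The 2 variables K and M are confined to {10, 26}, which locks those values in; drop them from H, I, N, O.
The 2 variables H and I are confined to {8, 21}, which locks those values in; drop them from J, L, N.
J has just one choice, so J = 15.
L's domain is down to {1}, so L = 1. Remove 1 from N, O.
So N = 16.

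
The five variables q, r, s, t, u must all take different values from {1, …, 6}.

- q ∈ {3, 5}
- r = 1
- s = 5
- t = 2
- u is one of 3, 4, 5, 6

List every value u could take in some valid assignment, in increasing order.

r's domain is down to {1}, so r = 1.
s has just one choice, so s = 5. So q, u can't be 5.
t's domain is down to {2}, so t = 2.
That leaves q = 3. Strike 3 from u.
No further eliminations apply; u can still be any of 4, 6.

4, 6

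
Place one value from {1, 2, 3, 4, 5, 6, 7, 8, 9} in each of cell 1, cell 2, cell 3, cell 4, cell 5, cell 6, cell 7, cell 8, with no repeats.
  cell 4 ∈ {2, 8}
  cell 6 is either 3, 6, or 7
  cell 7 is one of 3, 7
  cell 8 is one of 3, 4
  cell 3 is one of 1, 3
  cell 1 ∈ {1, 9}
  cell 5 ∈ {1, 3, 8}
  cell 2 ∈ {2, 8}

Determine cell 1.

The 8 variables draw from only 8 values {1, 2, 3, 4, 6, 7, 8, 9}, so each is used; only cell 8 can be 4, hence cell 8 = 4.
Among the 7 still-open variables, 6 fits only cell 6 (and all 7 values in {1, 2, 3, 6, 7, 8, 9} must be used), so cell 6 = 6.
The 6 still-open variables draw from only 6 values {1, 2, 3, 7, 8, 9}, so each is used; only cell 7 can be 7, hence cell 7 = 7.
The 5 still-open variables together cover exactly {1, 2, 3, 8, 9} — 5 values for 5 variables — and 9 appears only in cell 1's list, so cell 1 = 9.

9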